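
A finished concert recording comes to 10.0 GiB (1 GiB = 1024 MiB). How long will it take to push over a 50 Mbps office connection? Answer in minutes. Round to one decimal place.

File: 10.0 GiB = 85899.3 Mb.
At 50 Mbps: 85899.3 / 50 = 1718.0 s ≈ 28.6 minutes.

28.6 minutes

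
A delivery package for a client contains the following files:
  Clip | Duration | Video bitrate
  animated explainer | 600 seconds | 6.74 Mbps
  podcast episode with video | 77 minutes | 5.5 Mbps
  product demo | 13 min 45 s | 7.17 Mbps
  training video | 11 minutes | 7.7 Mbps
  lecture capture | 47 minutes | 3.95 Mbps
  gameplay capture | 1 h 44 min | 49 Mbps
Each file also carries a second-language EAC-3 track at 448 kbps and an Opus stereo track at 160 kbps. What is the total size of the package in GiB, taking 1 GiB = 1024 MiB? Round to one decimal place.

42.7 GiB

Audio total: 448 + 160 = 608 kbps = 0.608 Mbps.
animated explainer: 7.348 Mbps × 600 s = 4408.8 Mb
podcast episode with video: 6.108 Mbps × 4620 s = 28219.0 Mb
product demo: 7.778 Mbps × 825 s = 6416.9 Mb
training video: 8.308 Mbps × 660 s = 5483.3 Mb
lecture capture: 4.558 Mbps × 2820 s = 12853.6 Mb
gameplay capture: 49.608 Mbps × 6240 s = 309553.9 Mb
Total: 366935.4 Mb = 45866.9 MB.
= 42.72 GiB.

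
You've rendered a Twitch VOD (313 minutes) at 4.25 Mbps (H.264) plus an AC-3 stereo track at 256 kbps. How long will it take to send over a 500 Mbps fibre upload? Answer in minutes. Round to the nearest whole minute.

3 minutes

313 min = 18780 s
Audio: 256 kbps = 0.256 Mbps.
Total bitrate: 4.506 Mbps.
File: 4.506 Mbps × 18780 s = 84622.7 Mb.
At 500 Mbps: 84622.7 / 500 = 169.2 s ≈ 2.82 minutes.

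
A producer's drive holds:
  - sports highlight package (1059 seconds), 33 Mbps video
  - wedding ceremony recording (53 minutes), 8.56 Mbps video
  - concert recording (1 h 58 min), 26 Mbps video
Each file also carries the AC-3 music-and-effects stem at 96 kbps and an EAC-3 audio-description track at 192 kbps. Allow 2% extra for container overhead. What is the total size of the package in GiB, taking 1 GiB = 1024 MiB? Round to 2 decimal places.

29.63 GiB

Audio total: 96 + 192 = 288 kbps = 0.288 Mbps.
sports highlight package: 33.288 Mbps × 1059 s × 1.02 = 35957.0 Mb
wedding ceremony recording: 8.848 Mbps × 3180 s × 1.02 = 28699.4 Mb
concert recording: 26.288 Mbps × 7080 s × 1.02 = 189841.4 Mb
Total: 254497.8 Mb = 31812.2 MB.
= 29.63 GiB.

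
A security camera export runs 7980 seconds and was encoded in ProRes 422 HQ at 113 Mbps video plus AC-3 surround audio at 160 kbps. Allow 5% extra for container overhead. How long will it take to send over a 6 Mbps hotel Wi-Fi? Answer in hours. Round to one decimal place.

Audio: 160 kbps = 0.160 Mbps.
Total bitrate: 113.160 Mbps.
File: 113.160 Mbps × 7980 s = 903016.8 Mb.
With 5% container overhead: ×1.05. → 948167.6 Mb.
At 6 Mbps: 948167.6 / 6 = 158027.9 s ≈ 43.9 hours.

43.9 hours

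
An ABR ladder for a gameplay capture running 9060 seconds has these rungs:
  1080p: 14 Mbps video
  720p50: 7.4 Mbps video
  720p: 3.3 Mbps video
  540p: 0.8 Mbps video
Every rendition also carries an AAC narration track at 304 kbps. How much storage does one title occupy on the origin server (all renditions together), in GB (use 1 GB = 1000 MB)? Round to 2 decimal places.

Audio: 304 kbps = 0.304 Mbps.
Sum of rendition bitrates: (14+0.304) + (7.4+0.304) + (3.3+0.304) + (0.8+0.304) = 26.716 Mbps.
× 9060 s = 242,047 Mb = 30,256 MB = 30.26 GB.

30.26 GB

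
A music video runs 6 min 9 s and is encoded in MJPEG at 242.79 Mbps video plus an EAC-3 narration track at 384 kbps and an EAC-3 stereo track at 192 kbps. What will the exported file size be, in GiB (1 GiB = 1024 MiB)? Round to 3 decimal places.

10.454 GiB

6 min 9 s = 369 s
Audio total: 384 + 192 = 576 kbps = 0.576 Mbps.
Total bitrate: 242.79 + 0.576 = 243.366 Mbps.
Stream data: 243.366 Mbps × 369 s = 89802.1 Mb.
89,802 Mb = 11,225,256,750 bytes ÷ 1,073,741,824 = 10.45 GiB.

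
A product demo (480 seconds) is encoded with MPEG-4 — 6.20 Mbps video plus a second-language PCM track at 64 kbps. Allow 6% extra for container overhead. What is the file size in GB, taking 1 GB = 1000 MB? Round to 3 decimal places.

Audio: 64 kbps = 0.064 Mbps.
Total bitrate: 6.20 + 0.064 = 6.264 Mbps.
Stream data: 6.264 Mbps × 480 s = 3006.7 Mb.
With 6% container overhead: ×1.06.
3,187 Mb ÷ 8 = 398.4 MB → 0.3984 GB.

0.398 GB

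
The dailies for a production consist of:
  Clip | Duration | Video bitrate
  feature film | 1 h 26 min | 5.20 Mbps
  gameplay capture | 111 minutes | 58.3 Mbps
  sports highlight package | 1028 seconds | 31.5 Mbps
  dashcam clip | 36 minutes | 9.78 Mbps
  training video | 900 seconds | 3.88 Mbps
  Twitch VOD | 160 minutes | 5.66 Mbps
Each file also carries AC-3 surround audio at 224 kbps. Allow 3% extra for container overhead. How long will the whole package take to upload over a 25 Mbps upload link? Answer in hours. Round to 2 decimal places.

Audio: 224 kbps = 0.224 Mbps.
feature film: 5.424 Mbps × 5160 s × 1.03 = 28827.5 Mb
gameplay capture: 58.524 Mbps × 6660 s × 1.03 = 401462.9 Mb
sports highlight package: 31.724 Mbps × 1028 s × 1.03 = 33590.6 Mb
dashcam clip: 10.004 Mbps × 2160 s × 1.03 = 22256.9 Mb
training video: 4.104 Mbps × 900 s × 1.03 = 3804.4 Mb
Twitch VOD: 5.884 Mbps × 9600 s × 1.03 = 58181.0 Mb
Total: 548123.3 Mb = 68515.4 MB.
At 25 Mbps: 548123.3 / 25 = 21925 s ≈ 6.09 hours.

6.09 hours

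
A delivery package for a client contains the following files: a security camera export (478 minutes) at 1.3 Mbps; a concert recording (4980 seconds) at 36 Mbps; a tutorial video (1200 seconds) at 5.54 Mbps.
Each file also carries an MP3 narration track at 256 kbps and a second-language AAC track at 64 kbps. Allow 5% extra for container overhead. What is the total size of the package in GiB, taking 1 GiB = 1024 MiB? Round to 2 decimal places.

28.65 GiB

Audio total: 256 + 64 = 320 kbps = 0.320 Mbps.
security camera export: 1.620 Mbps × 28680 s × 1.05 = 48784.7 Mb
concert recording: 36.320 Mbps × 4980 s × 1.05 = 189917.3 Mb
tutorial video: 5.860 Mbps × 1200 s × 1.05 = 7383.6 Mb
Total: 246085.6 Mb = 30760.7 MB.
= 28.65 GiB.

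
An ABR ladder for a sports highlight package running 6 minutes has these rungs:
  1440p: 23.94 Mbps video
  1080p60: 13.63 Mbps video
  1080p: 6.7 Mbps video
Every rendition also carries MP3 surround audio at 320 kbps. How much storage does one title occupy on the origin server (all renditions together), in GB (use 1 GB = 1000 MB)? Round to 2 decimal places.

2.04 GB

6 min = 360 s
Audio: 320 kbps = 0.320 Mbps.
Sum of rendition bitrates: (23.94+0.320) + (13.63+0.320) + (6.7+0.320) = 45.230 Mbps.
× 360 s = 16,283 Mb = 2,035 MB = 2.035 GB.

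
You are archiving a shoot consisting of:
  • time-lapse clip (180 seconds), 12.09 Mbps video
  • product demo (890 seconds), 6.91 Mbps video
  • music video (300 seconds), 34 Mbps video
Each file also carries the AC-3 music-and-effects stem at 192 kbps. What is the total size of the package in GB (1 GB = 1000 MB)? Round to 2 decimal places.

Audio: 192 kbps = 0.192 Mbps.
time-lapse clip: 12.282 Mbps × 180 s = 2210.8 Mb
product demo: 7.102 Mbps × 890 s = 6320.8 Mb
music video: 34.192 Mbps × 300 s = 10257.6 Mb
Total: 18789.1 Mb = 2348.6 MB.
= 2.349 GB.

2.35 GB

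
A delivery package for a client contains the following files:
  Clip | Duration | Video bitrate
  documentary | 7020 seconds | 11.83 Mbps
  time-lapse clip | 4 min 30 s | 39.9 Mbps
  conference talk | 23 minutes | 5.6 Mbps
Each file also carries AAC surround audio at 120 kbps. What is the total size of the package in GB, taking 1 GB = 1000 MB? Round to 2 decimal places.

12.82 GB

Audio: 120 kbps = 0.120 Mbps.
documentary: 11.950 Mbps × 7020 s = 83889.0 Mb
time-lapse clip: 40.020 Mbps × 270 s = 10805.4 Mb
conference talk: 5.720 Mbps × 1380 s = 7893.6 Mb
Total: 102588.0 Mb = 12823.5 MB.
= 12.82 GB.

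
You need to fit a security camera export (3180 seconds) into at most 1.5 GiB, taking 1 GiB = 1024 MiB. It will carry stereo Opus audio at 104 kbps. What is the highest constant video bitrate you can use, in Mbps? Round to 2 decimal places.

Budget: 1.5 GiB = 12884.9 Mb.
Total bitrate budget: 12884.9 Mb / 3180 s = 4.052 Mbps.
Audio: 104 kbps = 0.104 Mbps.
Video: 4.052 − 0.104 = 3.948 Mbps.

3.95 Mbps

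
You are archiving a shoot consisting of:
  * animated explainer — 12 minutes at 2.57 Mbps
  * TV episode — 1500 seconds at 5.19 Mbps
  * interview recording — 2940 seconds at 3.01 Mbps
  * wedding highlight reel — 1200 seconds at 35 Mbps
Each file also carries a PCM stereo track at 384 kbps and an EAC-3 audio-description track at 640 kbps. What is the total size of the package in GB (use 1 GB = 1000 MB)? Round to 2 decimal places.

8.37 GB

Audio total: 384 + 640 = 1024 kbps = 1.024 Mbps.
animated explainer: 3.594 Mbps × 720 s = 2587.7 Mb
TV episode: 6.214 Mbps × 1500 s = 9321.0 Mb
interview recording: 4.034 Mbps × 2940 s = 11860.0 Mb
wedding highlight reel: 36.024 Mbps × 1200 s = 43228.8 Mb
Total: 66997.4 Mb = 8374.7 MB.
= 8.375 GB.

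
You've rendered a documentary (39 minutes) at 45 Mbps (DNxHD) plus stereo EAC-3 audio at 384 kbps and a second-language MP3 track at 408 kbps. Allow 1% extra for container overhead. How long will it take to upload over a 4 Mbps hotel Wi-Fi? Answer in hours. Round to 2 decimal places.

7.52 hours

39 min = 2340 s
Audio total: 384 + 408 = 792 kbps = 0.792 Mbps.
Total bitrate: 45.792 Mbps.
File: 45.792 Mbps × 2340 s = 107153.3 Mb.
With 1% container overhead: ×1.01. → 108224.8 Mb.
At 4 Mbps: 108224.8 / 4 = 27056.2 s ≈ 7.52 hours.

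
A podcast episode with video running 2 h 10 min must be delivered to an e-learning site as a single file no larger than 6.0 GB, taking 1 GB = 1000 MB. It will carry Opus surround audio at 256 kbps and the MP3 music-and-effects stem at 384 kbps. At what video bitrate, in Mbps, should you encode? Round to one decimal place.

5.5 Mbps

Budget: 6.0 GB = 48000.0 Mb.
2 h 10 min = 130 min = 7800 s
Total bitrate budget: 48000.0 Mb / 7800 s = 6.154 Mbps.
Audio total: 256 + 384 = 640 kbps = 0.640 Mbps.
Video: 6.154 − 0.640 = 5.514 Mbps.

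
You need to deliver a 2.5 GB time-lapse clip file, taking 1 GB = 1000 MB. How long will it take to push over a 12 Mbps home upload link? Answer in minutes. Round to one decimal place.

File: 2.5 GB = 20000.0 Mb.
At 12 Mbps: 20000.0 / 12 = 1666.7 s ≈ 27.8 minutes.

27.8 minutes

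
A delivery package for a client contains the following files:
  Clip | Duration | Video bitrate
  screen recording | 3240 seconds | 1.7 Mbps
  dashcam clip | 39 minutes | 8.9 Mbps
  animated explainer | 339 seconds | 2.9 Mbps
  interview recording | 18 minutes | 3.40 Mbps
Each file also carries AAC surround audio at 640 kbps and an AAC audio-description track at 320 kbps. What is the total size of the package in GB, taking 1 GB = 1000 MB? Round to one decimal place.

Audio total: 640 + 320 = 960 kbps = 0.960 Mbps.
screen recording: 2.660 Mbps × 3240 s = 8618.4 Mb
dashcam clip: 9.860 Mbps × 2340 s = 23072.4 Mb
animated explainer: 3.860 Mbps × 339 s = 1308.5 Mb
interview recording: 4.360 Mbps × 1080 s = 4708.8 Mb
Total: 37708.1 Mb = 4713.5 MB.
= 4.714 GB.

4.7 GB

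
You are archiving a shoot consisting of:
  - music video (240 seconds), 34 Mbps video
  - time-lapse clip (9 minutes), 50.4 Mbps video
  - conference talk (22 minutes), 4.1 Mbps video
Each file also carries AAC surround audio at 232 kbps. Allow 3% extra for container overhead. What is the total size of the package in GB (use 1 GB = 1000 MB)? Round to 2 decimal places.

5.31 GB

Audio: 232 kbps = 0.232 Mbps.
music video: 34.232 Mbps × 240 s × 1.03 = 8462.2 Mb
time-lapse clip: 50.632 Mbps × 540 s × 1.03 = 28161.5 Mb
conference talk: 4.332 Mbps × 1320 s × 1.03 = 5889.8 Mb
Total: 42513.5 Mb = 5314.2 MB.
= 5.314 GB.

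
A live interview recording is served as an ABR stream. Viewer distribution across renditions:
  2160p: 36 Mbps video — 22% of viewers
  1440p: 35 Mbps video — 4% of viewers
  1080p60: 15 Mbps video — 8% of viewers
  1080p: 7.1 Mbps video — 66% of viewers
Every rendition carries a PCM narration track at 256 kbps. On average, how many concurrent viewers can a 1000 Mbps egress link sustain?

Audio: 256 kbps = 0.256 Mbps.
Average per-viewer bitrate: 0.22×36.256 + 0.04×35.256 + 0.08×15.256 + 0.66×7.356 = 15.462 Mbps.
1000 Mbps = 1,000 Mbps; 1,000 / 15.462 = 64.67 → 64.

64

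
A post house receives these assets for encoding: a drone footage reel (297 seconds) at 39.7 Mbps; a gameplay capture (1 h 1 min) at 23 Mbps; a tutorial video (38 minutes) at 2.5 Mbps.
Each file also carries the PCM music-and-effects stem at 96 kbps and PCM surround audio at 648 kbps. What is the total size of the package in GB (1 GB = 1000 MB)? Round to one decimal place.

Audio total: 96 + 648 = 744 kbps = 0.744 Mbps.
drone footage reel: 40.444 Mbps × 297 s = 12011.9 Mb
gameplay capture: 23.744 Mbps × 3660 s = 86903.0 Mb
tutorial video: 3.244 Mbps × 2280 s = 7396.3 Mb
Total: 106311.2 Mb = 13288.9 MB.
= 13.29 GB.

13.3 GB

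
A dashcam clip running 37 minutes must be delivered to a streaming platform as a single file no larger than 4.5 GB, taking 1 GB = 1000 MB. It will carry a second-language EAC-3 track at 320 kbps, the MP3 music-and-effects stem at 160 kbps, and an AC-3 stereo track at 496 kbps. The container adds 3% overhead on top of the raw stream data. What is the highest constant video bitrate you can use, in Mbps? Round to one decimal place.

Budget: 4.5 GB = 36000.0 Mb.
Stream payload after overhead: 36000.0 / 1.03 = 34951.5 Mb.
37 min = 2220 s
Total bitrate budget: 34951.5 Mb / 2220 s = 15.744 Mbps.
Audio total: 320 + 160 + 496 = 976 kbps = 0.976 Mbps.
Video: 15.744 − 0.976 = 14.768 Mbps.

14.8 Mbps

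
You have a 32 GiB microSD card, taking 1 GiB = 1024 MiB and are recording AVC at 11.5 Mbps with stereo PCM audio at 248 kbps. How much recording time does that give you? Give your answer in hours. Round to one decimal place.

6.5 hours

Audio: 248 kbps = 0.248 Mbps.
Total bitrate: 11.5 + 0.248 = 11.748 Mbps.
Capacity: 32 GiB = 274,878 Mb.
Recording time: 274,878 / 11.748 = 23,398 s ≈ 6.50 hours.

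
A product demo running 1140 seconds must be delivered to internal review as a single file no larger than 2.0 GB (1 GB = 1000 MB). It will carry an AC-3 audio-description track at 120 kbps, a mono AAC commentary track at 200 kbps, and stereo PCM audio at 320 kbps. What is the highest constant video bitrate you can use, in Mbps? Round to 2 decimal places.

13.40 Mbps

Budget: 2.0 GB = 16000.0 Mb.
Total bitrate budget: 16000.0 Mb / 1140 s = 14.035 Mbps.
Audio total: 120 + 200 + 320 = 640 kbps = 0.640 Mbps.
Video: 14.035 − 0.640 = 13.395 Mbps.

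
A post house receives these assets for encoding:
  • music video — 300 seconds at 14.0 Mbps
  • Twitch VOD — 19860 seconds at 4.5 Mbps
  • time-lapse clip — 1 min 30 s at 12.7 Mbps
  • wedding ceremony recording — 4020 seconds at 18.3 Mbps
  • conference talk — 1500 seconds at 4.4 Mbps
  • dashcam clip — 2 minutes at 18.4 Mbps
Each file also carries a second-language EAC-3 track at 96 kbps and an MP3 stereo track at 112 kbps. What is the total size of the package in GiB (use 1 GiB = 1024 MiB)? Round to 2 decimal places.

21.24 GiB

Audio total: 96 + 112 = 208 kbps = 0.208 Mbps.
music video: 14.208 Mbps × 300 s = 4262.4 Mb
Twitch VOD: 4.708 Mbps × 19860 s = 93500.9 Mb
time-lapse clip: 12.908 Mbps × 90 s = 1161.7 Mb
wedding ceremony recording: 18.508 Mbps × 4020 s = 74402.2 Mb
conference talk: 4.608 Mbps × 1500 s = 6912.0 Mb
dashcam clip: 18.608 Mbps × 120 s = 2233.0 Mb
Total: 182472.1 Mb = 22809.0 MB.
= 21.24 GiB.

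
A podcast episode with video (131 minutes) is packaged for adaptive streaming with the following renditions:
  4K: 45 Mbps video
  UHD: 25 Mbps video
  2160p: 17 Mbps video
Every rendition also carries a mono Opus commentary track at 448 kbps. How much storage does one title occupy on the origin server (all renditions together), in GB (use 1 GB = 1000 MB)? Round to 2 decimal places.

86.80 GB

131 min = 7860 s
Audio: 448 kbps = 0.448 Mbps.
Sum of rendition bitrates: (45+0.448) + (25+0.448) + (17+0.448) = 88.344 Mbps.
× 7860 s = 694,384 Mb = 86,798 MB = 86.80 GB.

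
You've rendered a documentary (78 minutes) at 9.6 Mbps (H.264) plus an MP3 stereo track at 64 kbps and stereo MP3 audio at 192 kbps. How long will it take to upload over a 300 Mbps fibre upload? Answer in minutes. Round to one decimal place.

2.6 minutes

78 min = 4680 s
Audio total: 64 + 192 = 256 kbps = 0.256 Mbps.
Total bitrate: 9.856 Mbps.
File: 9.856 Mbps × 4680 s = 46126.1 Mb.
At 300 Mbps: 46126.1 / 300 = 153.8 s ≈ 2.56 minutes.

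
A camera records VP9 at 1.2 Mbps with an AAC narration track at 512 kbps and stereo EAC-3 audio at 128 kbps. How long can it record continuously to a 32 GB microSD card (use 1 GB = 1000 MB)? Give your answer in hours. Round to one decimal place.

Audio total: 512 + 128 = 640 kbps = 0.640 Mbps.
Total bitrate: 1.2 + 0.640 = 1.840 Mbps.
Capacity: 32 GB = 256,000 Mb.
Recording time: 256,000 / 1.840 = 139,130 s ≈ 38.6 hours.

38.6 hours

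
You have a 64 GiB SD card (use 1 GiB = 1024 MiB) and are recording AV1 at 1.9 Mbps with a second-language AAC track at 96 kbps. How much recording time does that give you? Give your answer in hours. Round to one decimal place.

Audio: 96 kbps = 0.096 Mbps.
Total bitrate: 1.9 + 0.096 = 1.996 Mbps.
Capacity: 64 GiB = 549,756 Mb.
Recording time: 549,756 / 1.996 = 275,429 s ≈ 76.5 hours.

76.5 hours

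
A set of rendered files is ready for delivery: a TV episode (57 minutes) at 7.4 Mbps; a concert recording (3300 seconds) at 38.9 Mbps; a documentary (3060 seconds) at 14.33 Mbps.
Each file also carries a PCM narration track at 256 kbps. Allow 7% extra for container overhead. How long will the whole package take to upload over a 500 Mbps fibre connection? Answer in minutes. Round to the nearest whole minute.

Audio: 256 kbps = 0.256 Mbps.
TV episode: 7.656 Mbps × 3420 s × 1.07 = 28016.4 Mb
concert recording: 39.156 Mbps × 3300 s × 1.07 = 138259.8 Mb
documentary: 14.586 Mbps × 3060 s × 1.07 = 47757.5 Mb
Total: 214033.7 Mb = 26754.2 MB.
At 500 Mbps: 214033.7 / 500 = 428 s ≈ 7.13 minutes.

7 minutes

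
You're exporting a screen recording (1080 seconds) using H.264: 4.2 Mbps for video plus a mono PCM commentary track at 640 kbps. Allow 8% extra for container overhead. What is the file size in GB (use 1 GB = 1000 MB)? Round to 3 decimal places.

0.706 GB

Audio: 640 kbps = 0.640 Mbps.
Total bitrate: 4.2 + 0.640 = 4.840 Mbps.
Stream data: 4.840 Mbps × 1080 s = 5227.2 Mb.
With 8% container overhead: ×1.08.
5,645 Mb ÷ 8 = 705.7 MB → 0.7057 GB.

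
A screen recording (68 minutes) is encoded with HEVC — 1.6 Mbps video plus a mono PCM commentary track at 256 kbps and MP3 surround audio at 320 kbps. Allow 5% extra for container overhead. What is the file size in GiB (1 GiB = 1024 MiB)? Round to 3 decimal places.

1.085 GiB

68 min = 4080 s
Audio total: 256 + 320 = 576 kbps = 0.576 Mbps.
Total bitrate: 1.6 + 0.576 = 2.176 Mbps.
Stream data: 2.176 Mbps × 4080 s = 8878.1 Mb.
With 5% container overhead: ×1.05.
9,322 Mb = 1,165,248,000 bytes ÷ 1,073,741,824 = 1.085 GiB.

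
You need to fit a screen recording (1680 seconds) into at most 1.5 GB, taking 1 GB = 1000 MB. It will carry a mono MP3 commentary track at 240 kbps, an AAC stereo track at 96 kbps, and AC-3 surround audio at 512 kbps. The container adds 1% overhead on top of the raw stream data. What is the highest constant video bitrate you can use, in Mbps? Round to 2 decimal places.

6.22 Mbps

Budget: 1.5 GB = 12000.0 Mb.
Stream payload after overhead: 12000.0 / 1.01 = 11881.2 Mb.
Total bitrate budget: 11881.2 Mb / 1680 s = 7.072 Mbps.
Audio total: 240 + 96 + 512 = 848 kbps = 0.848 Mbps.
Video: 7.072 − 0.848 = 6.224 Mbps.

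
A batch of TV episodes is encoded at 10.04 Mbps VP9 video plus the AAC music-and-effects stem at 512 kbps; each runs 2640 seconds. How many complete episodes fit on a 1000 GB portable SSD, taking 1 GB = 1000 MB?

Audio: 512 kbps = 0.512 Mbps.
Total bitrate: 10.552 Mbps.
Per item: 10.552 Mbps × 2640 s = 27,857 Mb = 3,482 MB.
Capacity: 1000 GB = 8,000,000 Mb; 287.18 items → 287 complete.

287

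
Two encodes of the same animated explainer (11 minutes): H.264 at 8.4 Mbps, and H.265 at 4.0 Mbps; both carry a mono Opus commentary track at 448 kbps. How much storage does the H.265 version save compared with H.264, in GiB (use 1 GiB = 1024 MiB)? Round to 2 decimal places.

0.34 GiB

11 min = 660 s
Audio: 448 kbps = 0.448 Mbps.
H.264: 8.848 Mbps × 660 s = 5839.7 Mb = 0.680 GiB.
H.265: 4.448 Mbps × 660 s = 2935.7 Mb = 0.342 GiB.
Saving: 0.680 − 0.342 = 0.338 GiB.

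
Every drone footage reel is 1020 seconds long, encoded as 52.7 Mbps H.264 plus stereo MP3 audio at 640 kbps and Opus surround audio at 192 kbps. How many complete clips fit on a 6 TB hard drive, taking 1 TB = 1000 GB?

Audio total: 640 + 192 = 832 kbps = 0.832 Mbps.
Total bitrate: 53.532 Mbps.
Per item: 53.532 Mbps × 1020 s = 54,603 Mb = 6,825 MB.
Capacity: 6 TB = 48,000,000 Mb; 879.08 items → 879 complete.

879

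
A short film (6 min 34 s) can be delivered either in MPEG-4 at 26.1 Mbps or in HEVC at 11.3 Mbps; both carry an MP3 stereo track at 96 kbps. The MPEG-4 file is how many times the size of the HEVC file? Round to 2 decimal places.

2.30

6 min 34 s = 394 s
Audio: 96 kbps = 0.096 Mbps.
MPEG-4: 26.196 Mbps × 394 s = 10321.2 Mb = 1.202 GiB.
HEVC: 11.396 Mbps × 394 s = 4490.0 Mb = 0.523 GiB.
Ratio: 1.202 / 0.523 = 2.299.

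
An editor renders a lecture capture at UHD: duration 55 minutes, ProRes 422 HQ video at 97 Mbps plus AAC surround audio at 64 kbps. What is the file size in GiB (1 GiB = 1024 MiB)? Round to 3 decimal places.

37.289 GiB

55 min = 3300 s
Audio: 64 kbps = 0.064 Mbps.
Total bitrate: 97 + 0.064 = 97.064 Mbps.
Stream data: 97.064 Mbps × 3300 s = 320311.2 Mb.
320,311 Mb = 40,038,900,000 bytes ÷ 1,073,741,824 = 37.29 GiB.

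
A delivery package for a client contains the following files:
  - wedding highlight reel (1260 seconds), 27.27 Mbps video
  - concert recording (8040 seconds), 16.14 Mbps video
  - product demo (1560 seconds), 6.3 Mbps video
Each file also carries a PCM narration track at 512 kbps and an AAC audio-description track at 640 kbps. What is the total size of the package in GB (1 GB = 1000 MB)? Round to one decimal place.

23.3 GB

Audio total: 512 + 640 = 1152 kbps = 1.152 Mbps.
wedding highlight reel: 28.422 Mbps × 1260 s = 35811.7 Mb
concert recording: 17.292 Mbps × 8040 s = 139027.7 Mb
product demo: 7.452 Mbps × 1560 s = 11625.1 Mb
Total: 186464.5 Mb = 23308.1 MB.
= 23.31 GB.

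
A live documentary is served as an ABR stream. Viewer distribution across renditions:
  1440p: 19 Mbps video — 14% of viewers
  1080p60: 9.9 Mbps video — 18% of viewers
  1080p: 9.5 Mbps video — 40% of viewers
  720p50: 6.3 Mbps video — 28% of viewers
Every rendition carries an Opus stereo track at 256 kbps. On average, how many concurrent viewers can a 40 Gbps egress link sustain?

Audio: 256 kbps = 0.256 Mbps.
Average per-viewer bitrate: 0.14×19.256 + 0.18×10.156 + 0.40×9.756 + 0.28×6.556 = 10.262 Mbps.
40 Gbps = 40,000 Mbps; 40,000 / 10.262 = 3897.88 → 3897.

3897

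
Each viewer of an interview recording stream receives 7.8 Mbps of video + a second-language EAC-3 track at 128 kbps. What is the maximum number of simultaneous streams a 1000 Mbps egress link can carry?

Audio: 128 kbps = 0.128 Mbps.
Per-viewer media rate: 7.928 Mbps.
1000 Mbps = 1,000 Mbps; 1,000 / 7.928 = 126.14 → 126 viewers.

126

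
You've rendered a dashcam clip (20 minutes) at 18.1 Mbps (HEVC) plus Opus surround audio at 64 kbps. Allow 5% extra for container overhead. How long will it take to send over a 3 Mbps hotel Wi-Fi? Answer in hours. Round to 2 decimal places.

2.12 hours

20 min = 1200 s
Audio: 64 kbps = 0.064 Mbps.
Total bitrate: 18.164 Mbps.
File: 18.164 Mbps × 1200 s = 21796.8 Mb.
With 5% container overhead: ×1.05. → 22886.6 Mb.
At 3 Mbps: 22886.6 / 3 = 7628.9 s ≈ 2.12 hours.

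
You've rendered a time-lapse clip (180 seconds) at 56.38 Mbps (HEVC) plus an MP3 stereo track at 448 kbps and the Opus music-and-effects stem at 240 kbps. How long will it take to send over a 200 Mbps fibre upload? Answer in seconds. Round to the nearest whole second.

51 seconds

Audio total: 448 + 240 = 688 kbps = 0.688 Mbps.
Total bitrate: 57.068 Mbps.
File: 57.068 Mbps × 180 s = 10272.2 Mb.
At 200 Mbps: 10272.2 / 200 = 51.4 s ≈ 51.4 seconds.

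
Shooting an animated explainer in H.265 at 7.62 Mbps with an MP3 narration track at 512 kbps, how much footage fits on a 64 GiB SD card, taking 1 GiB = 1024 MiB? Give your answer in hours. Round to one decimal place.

Audio: 512 kbps = 0.512 Mbps.
Total bitrate: 7.62 + 0.512 = 8.132 Mbps.
Capacity: 64 GiB = 549,756 Mb.
Recording time: 549,756 / 8.132 = 67,604 s ≈ 18.8 hours.

18.8 hours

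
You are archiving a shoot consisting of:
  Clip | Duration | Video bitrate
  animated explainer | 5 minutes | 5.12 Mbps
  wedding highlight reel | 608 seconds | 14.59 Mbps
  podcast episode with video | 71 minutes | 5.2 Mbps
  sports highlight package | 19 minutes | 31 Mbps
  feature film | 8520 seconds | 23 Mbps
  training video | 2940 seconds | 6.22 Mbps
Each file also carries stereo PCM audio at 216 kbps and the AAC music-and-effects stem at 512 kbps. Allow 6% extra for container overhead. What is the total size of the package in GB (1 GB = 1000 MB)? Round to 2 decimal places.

Audio total: 216 + 512 = 728 kbps = 0.728 Mbps.
animated explainer: 5.848 Mbps × 300 s × 1.06 = 1859.7 Mb
wedding highlight reel: 15.318 Mbps × 608 s × 1.06 = 9872.1 Mb
podcast episode with video: 5.928 Mbps × 4260 s × 1.06 = 26768.5 Mb
sports highlight package: 31.728 Mbps × 1140 s × 1.06 = 38340.1 Mb
feature film: 23.728 Mbps × 8520 s × 1.06 = 214292.3 Mb
training video: 6.948 Mbps × 2940 s × 1.06 = 21652.7 Mb
Total: 312785.5 Mb = 39098.2 MB.
= 39.10 GB.

39.10 GB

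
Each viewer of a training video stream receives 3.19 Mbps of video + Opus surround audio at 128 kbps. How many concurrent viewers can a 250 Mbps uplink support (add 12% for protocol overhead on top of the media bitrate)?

Audio: 128 kbps = 0.128 Mbps.
Per-viewer media rate: 3.318 Mbps.
On the wire with 12% overhead: 3.716 Mbps.
250 Mbps = 250.0 Mbps; 250.0 / 3.716 = 67.27 → 67 viewers.

67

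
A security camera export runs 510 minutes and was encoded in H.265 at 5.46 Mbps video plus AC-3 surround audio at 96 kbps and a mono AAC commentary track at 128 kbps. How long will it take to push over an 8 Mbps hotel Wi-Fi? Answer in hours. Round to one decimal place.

6.0 hours

510 min = 30600 s
Audio total: 96 + 128 = 224 kbps = 0.224 Mbps.
Total bitrate: 5.684 Mbps.
File: 5.684 Mbps × 30600 s = 173930.4 Mb.
At 8 Mbps: 173930.4 / 8 = 21741.3 s ≈ 6.04 hours.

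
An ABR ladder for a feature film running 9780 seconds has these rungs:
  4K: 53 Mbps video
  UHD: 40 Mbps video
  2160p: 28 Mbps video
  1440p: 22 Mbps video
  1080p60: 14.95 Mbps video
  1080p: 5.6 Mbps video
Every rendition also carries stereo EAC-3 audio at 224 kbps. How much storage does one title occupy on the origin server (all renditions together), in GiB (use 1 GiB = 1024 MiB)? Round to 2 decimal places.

Audio: 224 kbps = 0.224 Mbps.
Sum of rendition bitrates: (53+0.224) + (40+0.224) + (28+0.224) + (22+0.224) + (14.95+0.224) + (5.6+0.224) = 164.894 Mbps.
× 9780 s = 1,612,663 Mb = 201,583 MB = 187.7 GiB.

187.74 GiB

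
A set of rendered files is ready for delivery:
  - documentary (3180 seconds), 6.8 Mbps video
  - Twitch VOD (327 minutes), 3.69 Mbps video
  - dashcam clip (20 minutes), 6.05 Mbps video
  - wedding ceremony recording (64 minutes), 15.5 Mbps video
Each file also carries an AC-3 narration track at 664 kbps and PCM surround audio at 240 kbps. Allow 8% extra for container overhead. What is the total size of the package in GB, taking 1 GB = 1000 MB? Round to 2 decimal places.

Audio total: 664 + 240 = 904 kbps = 0.904 Mbps.
documentary: 7.704 Mbps × 3180 s × 1.08 = 26458.6 Mb
Twitch VOD: 4.594 Mbps × 19620 s × 1.08 = 97345.0 Mb
dashcam clip: 6.954 Mbps × 1200 s × 1.08 = 9012.4 Mb
wedding ceremony recording: 16.404 Mbps × 3840 s × 1.08 = 68030.7 Mb
Total: 200846.7 Mb = 25105.8 MB.
= 25.11 GB.

25.11 GB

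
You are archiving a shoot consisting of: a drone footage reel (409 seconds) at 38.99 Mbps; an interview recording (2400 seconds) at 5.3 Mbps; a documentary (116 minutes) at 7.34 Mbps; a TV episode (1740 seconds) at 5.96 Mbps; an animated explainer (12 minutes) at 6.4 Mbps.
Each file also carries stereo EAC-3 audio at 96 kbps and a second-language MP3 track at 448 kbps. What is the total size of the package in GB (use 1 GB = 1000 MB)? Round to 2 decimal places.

Audio total: 96 + 448 = 544 kbps = 0.544 Mbps.
drone footage reel: 39.534 Mbps × 409 s = 16169.4 Mb
interview recording: 5.844 Mbps × 2400 s = 14025.6 Mb
documentary: 7.884 Mbps × 6960 s = 54872.6 Mb
TV episode: 6.504 Mbps × 1740 s = 11317.0 Mb
animated explainer: 6.944 Mbps × 720 s = 4999.7 Mb
Total: 101384.3 Mb = 12673.0 MB.
= 12.67 GB.

12.67 GB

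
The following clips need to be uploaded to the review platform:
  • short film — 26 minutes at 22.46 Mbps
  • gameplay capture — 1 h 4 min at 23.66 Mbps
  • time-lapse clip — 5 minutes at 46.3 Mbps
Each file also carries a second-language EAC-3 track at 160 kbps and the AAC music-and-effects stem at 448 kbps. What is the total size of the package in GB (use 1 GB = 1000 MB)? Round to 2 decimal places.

17.91 GB

Audio total: 160 + 448 = 608 kbps = 0.608 Mbps.
short film: 23.068 Mbps × 1560 s = 35986.1 Mb
gameplay capture: 24.268 Mbps × 3840 s = 93189.1 Mb
time-lapse clip: 46.908 Mbps × 300 s = 14072.4 Mb
Total: 143247.6 Mb = 17906.0 MB.
= 17.91 GB.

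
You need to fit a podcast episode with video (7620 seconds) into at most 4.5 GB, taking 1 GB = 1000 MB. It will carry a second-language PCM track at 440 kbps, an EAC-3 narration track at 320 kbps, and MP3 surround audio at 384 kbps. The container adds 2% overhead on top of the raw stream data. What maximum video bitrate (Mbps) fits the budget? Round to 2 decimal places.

3.49 Mbps

Budget: 4.5 GB = 36000.0 Mb.
Stream payload after overhead: 36000.0 / 1.02 = 35294.1 Mb.
Total bitrate budget: 35294.1 Mb / 7620 s = 4.632 Mbps.
Audio total: 440 + 320 + 384 = 1144 kbps = 1.144 Mbps.
Video: 4.632 − 1.144 = 3.488 Mbps.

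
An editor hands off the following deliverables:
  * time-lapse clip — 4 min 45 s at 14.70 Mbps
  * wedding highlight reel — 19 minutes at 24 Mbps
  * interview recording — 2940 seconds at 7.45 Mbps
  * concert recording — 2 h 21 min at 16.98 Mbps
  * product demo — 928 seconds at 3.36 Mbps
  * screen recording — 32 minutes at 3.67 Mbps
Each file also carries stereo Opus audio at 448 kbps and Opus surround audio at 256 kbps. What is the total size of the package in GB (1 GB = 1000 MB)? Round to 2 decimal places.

Audio total: 448 + 256 = 704 kbps = 0.704 Mbps.
time-lapse clip: 15.404 Mbps × 285 s = 4390.1 Mb
wedding highlight reel: 24.704 Mbps × 1140 s = 28162.6 Mb
interview recording: 8.154 Mbps × 2940 s = 23972.8 Mb
concert recording: 17.684 Mbps × 8460 s = 149606.6 Mb
product demo: 4.064 Mbps × 928 s = 3771.4 Mb
screen recording: 4.374 Mbps × 1920 s = 8398.1 Mb
Total: 218301.6 Mb = 27287.7 MB.
= 27.29 GB.

27.29 GB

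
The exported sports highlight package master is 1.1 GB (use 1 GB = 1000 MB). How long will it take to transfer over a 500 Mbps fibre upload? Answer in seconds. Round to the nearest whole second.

18 seconds

File: 1.1 GB = 8800.0 Mb.
At 500 Mbps: 8800.0 / 500 = 17.6 s ≈ 17.6 seconds.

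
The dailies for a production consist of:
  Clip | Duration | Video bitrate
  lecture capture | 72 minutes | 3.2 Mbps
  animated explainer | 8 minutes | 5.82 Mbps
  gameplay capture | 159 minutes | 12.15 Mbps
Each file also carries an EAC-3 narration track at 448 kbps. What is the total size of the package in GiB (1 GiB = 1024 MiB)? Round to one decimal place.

16.2 GiB

Audio: 448 kbps = 0.448 Mbps.
lecture capture: 3.648 Mbps × 4320 s = 15759.4 Mb
animated explainer: 6.268 Mbps × 480 s = 3008.6 Mb
gameplay capture: 12.598 Mbps × 9540 s = 120184.9 Mb
Total: 138952.9 Mb = 17369.1 MB.
= 16.18 GiB.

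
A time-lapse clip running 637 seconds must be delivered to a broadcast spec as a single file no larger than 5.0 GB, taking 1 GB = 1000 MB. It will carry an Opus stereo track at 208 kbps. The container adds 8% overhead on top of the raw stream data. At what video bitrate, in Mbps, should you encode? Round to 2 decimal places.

Budget: 5.0 GB = 40000.0 Mb.
Stream payload after overhead: 40000.0 / 1.08 = 37037.0 Mb.
Total bitrate budget: 37037.0 Mb / 637 s = 58.143 Mbps.
Audio: 208 kbps = 0.208 Mbps.
Video: 58.143 − 0.208 = 57.935 Mbps.

57.93 Mbps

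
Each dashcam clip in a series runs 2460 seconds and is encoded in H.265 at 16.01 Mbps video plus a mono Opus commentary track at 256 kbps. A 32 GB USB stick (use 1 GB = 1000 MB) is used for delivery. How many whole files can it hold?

6

Audio: 256 kbps = 0.256 Mbps.
Total bitrate: 16.266 Mbps.
Per item: 16.266 Mbps × 2460 s = 40,014 Mb = 5,002 MB.
Capacity: 32 GB = 256,000 Mb; 6.40 items → 6 complete.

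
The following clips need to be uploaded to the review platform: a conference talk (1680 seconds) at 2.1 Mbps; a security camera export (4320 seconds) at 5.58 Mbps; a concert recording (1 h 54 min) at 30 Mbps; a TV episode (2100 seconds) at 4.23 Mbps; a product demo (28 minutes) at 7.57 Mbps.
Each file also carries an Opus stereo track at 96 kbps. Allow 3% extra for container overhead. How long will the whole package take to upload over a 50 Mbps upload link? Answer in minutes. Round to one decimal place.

87.9 minutes

Audio: 96 kbps = 0.096 Mbps.
conference talk: 2.196 Mbps × 1680 s × 1.03 = 3800.0 Mb
security camera export: 5.676 Mbps × 4320 s × 1.03 = 25255.9 Mb
concert recording: 30.096 Mbps × 6840 s × 1.03 = 212032.3 Mb
TV episode: 4.326 Mbps × 2100 s × 1.03 = 9357.1 Mb
product demo: 7.666 Mbps × 1680 s × 1.03 = 13265.2 Mb
Total: 263710.6 Mb = 32963.8 MB.
At 50 Mbps: 263710.6 / 50 = 5274 s ≈ 87.9 minutes.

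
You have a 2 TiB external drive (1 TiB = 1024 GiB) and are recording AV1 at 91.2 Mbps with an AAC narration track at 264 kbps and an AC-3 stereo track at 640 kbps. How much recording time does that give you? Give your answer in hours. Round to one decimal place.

53.1 hours

Audio total: 264 + 640 = 904 kbps = 0.904 Mbps.
Total bitrate: 91.2 + 0.904 = 92.104 Mbps.
Capacity: 2 TiB = 17,592,186 Mb.
Recording time: 17,592,186 / 92.104 = 191,003 s ≈ 53.1 hours.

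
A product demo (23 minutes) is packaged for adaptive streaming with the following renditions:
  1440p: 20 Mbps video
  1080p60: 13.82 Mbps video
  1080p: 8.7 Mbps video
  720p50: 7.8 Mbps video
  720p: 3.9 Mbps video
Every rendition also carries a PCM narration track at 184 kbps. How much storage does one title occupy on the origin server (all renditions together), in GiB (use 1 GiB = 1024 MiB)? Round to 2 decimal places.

23 min = 1380 s
Audio: 184 kbps = 0.184 Mbps.
Sum of rendition bitrates: (20+0.184) + (13.82+0.184) + (8.7+0.184) + (7.8+0.184) + (3.9+0.184) = 55.140 Mbps.
× 1380 s = 76,093 Mb = 9,512 MB = 8.858 GiB.

8.86 GiB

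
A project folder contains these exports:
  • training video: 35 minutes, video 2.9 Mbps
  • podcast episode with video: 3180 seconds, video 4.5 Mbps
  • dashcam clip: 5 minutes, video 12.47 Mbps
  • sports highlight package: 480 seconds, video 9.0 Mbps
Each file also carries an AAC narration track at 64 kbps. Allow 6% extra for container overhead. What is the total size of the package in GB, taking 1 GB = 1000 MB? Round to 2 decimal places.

Audio: 64 kbps = 0.064 Mbps.
training video: 2.964 Mbps × 2100 s × 1.06 = 6597.9 Mb
podcast episode with video: 4.564 Mbps × 3180 s × 1.06 = 15384.3 Mb
dashcam clip: 12.534 Mbps × 300 s × 1.06 = 3985.8 Mb
sports highlight package: 9.064 Mbps × 480 s × 1.06 = 4611.8 Mb
Total: 30579.8 Mb = 3822.5 MB.
= 3.822 GB.

3.82 GB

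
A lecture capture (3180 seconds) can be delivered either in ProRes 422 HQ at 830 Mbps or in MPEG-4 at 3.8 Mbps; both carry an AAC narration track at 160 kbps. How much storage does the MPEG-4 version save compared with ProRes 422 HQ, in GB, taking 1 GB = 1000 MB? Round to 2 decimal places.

Audio: 160 kbps = 0.160 Mbps.
ProRes 422 HQ: 830.160 Mbps × 3180 s = 2639908.8 Mb = 329.989 GB.
MPEG-4: 3.960 Mbps × 3180 s = 12592.8 Mb = 1.574 GB.
Saving: 329.989 − 1.574 = 328.414 GB.

328.41 GB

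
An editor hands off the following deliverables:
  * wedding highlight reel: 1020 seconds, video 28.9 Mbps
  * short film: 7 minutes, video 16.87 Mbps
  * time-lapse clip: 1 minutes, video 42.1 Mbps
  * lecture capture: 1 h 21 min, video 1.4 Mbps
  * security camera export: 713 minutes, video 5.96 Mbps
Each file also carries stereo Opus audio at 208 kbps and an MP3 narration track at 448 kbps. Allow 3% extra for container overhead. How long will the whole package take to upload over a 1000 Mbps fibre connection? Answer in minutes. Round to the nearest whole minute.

Audio total: 208 + 448 = 656 kbps = 0.656 Mbps.
wedding highlight reel: 29.556 Mbps × 1020 s × 1.03 = 31051.5 Mb
short film: 17.526 Mbps × 420 s × 1.03 = 7581.7 Mb
time-lapse clip: 42.756 Mbps × 60 s × 1.03 = 2642.3 Mb
lecture capture: 2.056 Mbps × 4860 s × 1.03 = 10291.9 Mb
security camera export: 6.616 Mbps × 42780 s × 1.03 = 291523.5 Mb
Total: 343091.0 Mb = 42886.4 MB.
At 1000 Mbps: 343091.0 / 1000 = 343 s ≈ 5.72 minutes.

6 minutes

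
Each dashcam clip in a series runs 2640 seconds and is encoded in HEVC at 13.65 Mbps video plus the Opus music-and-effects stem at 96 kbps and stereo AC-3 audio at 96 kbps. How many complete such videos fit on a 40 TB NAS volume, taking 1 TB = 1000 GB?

8756

Audio total: 96 + 96 = 192 kbps = 0.192 Mbps.
Total bitrate: 13.842 Mbps.
Per item: 13.842 Mbps × 2640 s = 36,543 Mb = 4,568 MB.
Capacity: 40 TB = 320,000,000 Mb; 8756.84 items → 8756 complete.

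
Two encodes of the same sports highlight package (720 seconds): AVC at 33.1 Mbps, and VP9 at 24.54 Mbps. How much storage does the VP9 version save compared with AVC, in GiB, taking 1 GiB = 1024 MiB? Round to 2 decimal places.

AVC: 33.100 Mbps × 720 s = 23832.0 Mb = 2.774 GiB.
VP9: 24.540 Mbps × 720 s = 17668.8 Mb = 2.057 GiB.
Saving: 2.774 − 2.057 = 0.717 GiB.

0.72 GiB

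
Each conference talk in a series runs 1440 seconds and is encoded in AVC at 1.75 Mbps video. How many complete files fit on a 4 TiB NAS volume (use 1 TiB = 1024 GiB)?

13962

Per item: 1.750 Mbps × 1440 s = 2,520 Mb = 315.0 MB.
Capacity: 4 TiB = 35,184,372 Mb; 13962.05 items → 13962 complete.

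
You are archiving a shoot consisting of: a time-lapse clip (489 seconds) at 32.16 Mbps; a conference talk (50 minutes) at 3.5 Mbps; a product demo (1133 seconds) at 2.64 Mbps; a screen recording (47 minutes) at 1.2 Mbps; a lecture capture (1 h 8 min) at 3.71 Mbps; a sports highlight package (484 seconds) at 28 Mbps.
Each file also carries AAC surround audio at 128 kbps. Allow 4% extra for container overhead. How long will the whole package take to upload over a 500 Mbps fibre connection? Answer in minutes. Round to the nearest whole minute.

Audio: 128 kbps = 0.128 Mbps.
time-lapse clip: 32.288 Mbps × 489 s × 1.04 = 16420.4 Mb
conference talk: 3.628 Mbps × 3000 s × 1.04 = 11319.4 Mb
product demo: 2.768 Mbps × 1133 s × 1.04 = 3261.6 Mb
screen recording: 1.328 Mbps × 2820 s × 1.04 = 3894.8 Mb
lecture capture: 3.838 Mbps × 4080 s × 1.04 = 16285.4 Mb
sports highlight package: 28.128 Mbps × 484 s × 1.04 = 14158.5 Mb
Total: 65340.0 Mb = 8167.5 MB.
At 500 Mbps: 65340.0 / 500 = 131 s ≈ 2.18 minutes.

2 minutes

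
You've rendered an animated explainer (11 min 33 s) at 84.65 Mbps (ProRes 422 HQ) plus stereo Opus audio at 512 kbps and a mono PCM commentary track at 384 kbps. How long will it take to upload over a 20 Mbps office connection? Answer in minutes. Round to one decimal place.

49.4 minutes

11 min 33 s = 693 s
Audio total: 512 + 384 = 896 kbps = 0.896 Mbps.
Total bitrate: 85.546 Mbps.
File: 85.546 Mbps × 693 s = 59283.4 Mb.
At 20 Mbps: 59283.4 / 20 = 2964.2 s ≈ 49.4 minutes.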